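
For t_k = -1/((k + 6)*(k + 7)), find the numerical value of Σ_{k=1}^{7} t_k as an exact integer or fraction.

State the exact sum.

The ratio is (k + 6)/(k + 8).
Take A(k)=k + 6, B(k)=k + 8, C(k)=1.
Set up (k + 6)·f(k+1) − (k + 7)·f(k) − (1) = 0.
d = 1 from the (1,1,0) case.
Solving with deg f ≤ 1: f(k) = k/6.
R(k) = B(k−1)·f(k)/C(k) = k*(k + 7)/6; s_k = R·t_k = -k/(6*k + 36).
Δs = -1/(k**2 + 13*k + 42), as required.
Sum = s_(8) − s_(1); s_(8) = -2/21, s_(1) = -1/42 ⇒ -1/14.

Σ = -1/14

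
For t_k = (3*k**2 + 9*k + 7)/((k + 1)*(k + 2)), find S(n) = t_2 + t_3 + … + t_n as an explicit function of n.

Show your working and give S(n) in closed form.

t_(k+1)/t_k = (k + 1)*(9*k + 3*(k + 1)**2 + 16)/((k + 3)*(3*k**2 + 9*k + 7)).
Factor: A=k + 1; B=k + 3; C=k**2 + 3*k + 7/3.
f must satisfy (k + 1)·f(k+1) − (k + 2)·f(k) = k**2 + 3*k + 7/3.
deg f ≤ 2 (via 1,1,2).
A polynomial solution: f(k) = k*(3*k + 4)/3.
R(k) = B(k−1)·f(k)/C(k) = k*(k + 2)*(3*k + 4)/(3*k**2 + 9*k + 7); s_k = R·t_k = k*(3*k + 4)/(k + 1).
Verify: (3*k**2 + 9*k + 7)/(k**2 + 3*k + 2) matches t_k.
Telescope: S(n) = s_(n+1) − s_(2) = (3*n**2 + 10*n + 7)/(n + 2) − (20/3) = (9*n**2 + 10*n - 19)/(3*(n + 2)).

S(n) = (9*n**2 + 10*n - 19)/(3*(n + 2))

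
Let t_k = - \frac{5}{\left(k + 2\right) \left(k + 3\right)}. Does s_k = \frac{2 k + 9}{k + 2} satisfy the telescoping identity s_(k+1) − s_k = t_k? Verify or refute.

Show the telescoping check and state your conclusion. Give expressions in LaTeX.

s_(k+1) = (2*k + 11)/(k + 3)
s_(k+1) − s_k = -5/(k**2 + 5*k + 6)
(s_(k+1) − s_k) − t_k = 0

Valid: the claim telescopes to t_k.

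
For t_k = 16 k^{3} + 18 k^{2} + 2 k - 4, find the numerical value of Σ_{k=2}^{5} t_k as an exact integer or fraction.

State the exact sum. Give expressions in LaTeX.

Σ = 4568

Ratio r(k) = (8*k**3 + 33*k**2 + 43*k + 16)/(8*k**3 + 9*k**2 + k - 2).
A = 1, B = 1, C = k**3 + 9*k**2/8 + k/8 - 1/4.
f must satisfy (1)·f(k+1) − (1)·f(k) = k**3 + 9*k**2/8 + k/8 - 1/4.
deg f ≤ 4 (via 0,0,3).
Match coefficients ⇒ f(k) = k*(2*k**3 - k**2 - 2*k - 1)/8.
So s_k = (B(k−1)f/C)·t_k = (k*(2*k**3 - k**2 - 2*k - 1)/(8*k**3 + 9*k**2 + k - 2))·t_k = 2*k*(2*k**3 - k**2 - 2*k - 1).
Check: Δs_k = 16*k**3 + 18*k**2 + 2*k - 4. ✓
Σ_(k=2)^(5) t_k = s_(6) − s_(2) = 4596 − (28) = 4568.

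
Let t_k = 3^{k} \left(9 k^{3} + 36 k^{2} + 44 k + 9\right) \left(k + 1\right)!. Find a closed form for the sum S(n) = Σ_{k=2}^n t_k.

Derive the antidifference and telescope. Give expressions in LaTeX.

r(k) = 3*(9*k**4 + 81*k**3 + 269*k**2 + 384*k + 196)/(9*k**3 + 36*k**2 + 44*k + 9) after simplifying.
So A=3*k + 6 and B=1, with C=k**3 + 4*k**2 + 44*k/9 + 1.
Need (3*k + 6)·f(k+1) − (1)·f(k) = k**3 + 4*k**2 + 44*k/9 + 1.
d = 2 from the (1,0,3) case.
Solve for f: f(k) = (3*k**2 + k - 3)/9 (degree 2 ≤ 2).
Get s_k = R·t_k = 3**k*(3*k**2 + k - 3)*factorial(k + 1) with R(k) = B(k−1)f(k)/C(k) = (3*k**2 + k - 3)/(9*k**3 + 36*k**2 + 44*k + 9).
s_(k+1) − s_k = 3**k*(9*k**3 + 36*k**2 + 44*k + 9)*factorial(k + 1) = t_k.
Evaluate: s_(n+1) = 3**(n + 1)*(3*n**2 + 7*n + 1)*factorial(n + 2); subtract s_(2) = 594 ⇒ S(n) = 9*3**n*n**4*factorial(n) + 48*3**n*n**3*factorial(n) + 84*3**n*n**2*factorial(n) + 51*3**n*n*factorial(n) + 6*3**n*factorial(n) - 594.

S(n) = 9 \cdot 3^{n} n^{4} n! + 48 \cdot 3^{n} n^{3} n! + 84 \cdot 3^{n} n^{2} n! + 51 \cdot 3^{n} n n! + 6 \cdot 3^{n} n! - 594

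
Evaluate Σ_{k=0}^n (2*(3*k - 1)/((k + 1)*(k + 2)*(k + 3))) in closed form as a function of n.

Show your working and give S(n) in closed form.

Step 1: r(k) = (k + 1)*(3*k + 2)/((k + 4)*(3*k - 1)).
Normal form (A,B,C) = (k + 1, k + 4, k - 1/3).
Need (k + 1)·f(k+1) − (k + 3)·f(k) = k - 1/3.
Bound: deg f ≤ 2.
Solve for f: f(k) = k*(k - 3)/6 (degree 2 ≤ 2).
R(k) = B(k−1)·f(k)/C(k) = k*(k - 3)*(k + 3)/(2*(3*k - 1)); s_k = R·t_k = k*(k - 3)/((k + 1)*(k + 2)).
s_(k+1) − s_k = 2*(3*k - 1)/(k**3 + 6*k**2 + 11*k + 6) = t_k.
s_(n+1) = (n**2 - n - 2)/(n**2 + 5*n + 6) and s_(0) = 0, so S(n) = (n**2 - n - 2)/(n**2 + 5*n + 6).

S(n) = (n**2 - n - 2)/(n**2 + 5*n + 6)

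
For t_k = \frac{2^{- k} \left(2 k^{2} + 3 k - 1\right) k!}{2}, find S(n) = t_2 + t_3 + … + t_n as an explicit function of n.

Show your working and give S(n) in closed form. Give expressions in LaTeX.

S(n) = 2^{- n - 1} \left(- 7 \cdot 2^{n} + 2 n^{2} n! + 7 n n! + 5 n!\right)

Ratio r(k) = (k + 1)*(3*k + 2*(k + 1)**2 + 2)/(2*(2*k**2 + 3*k - 1)).
Normal form (A,B,C) = (k/2 + 1/2, 1, k**2 + 3*k/2 - 1/2).
Key eq: (k/2 + 1/2)·f(k+1) = (1)·f(k) + (k**2 + 3*k/2 - 1/2).
Degrees (1,0,2) ⇒ d ≤ 1.
Match coefficients ⇒ f(k) = 2*k + 3.
R(k) = B(k−1)·f(k)/C(k) = 2*(2*k + 3)/(2*k**2 + 3*k - 1); s_k = R·t_k = (2*k + 3)*factorial(k)/2**k.
Δs = (2*k**2 + 3*k - 1)*factorial(k)/(2*2**k), as required.
Σ_(k=2)^n t_k = s_(n+1) − s_(2) = (2**(-n - 1)*(2*n + 5)*factorial(n + 1)) − (7/2), i.e. 2**(-n - 1)*(-7*2**n + 2*n**2*factorial(n) + 7*n*factorial(n) + 5*factorial(n)).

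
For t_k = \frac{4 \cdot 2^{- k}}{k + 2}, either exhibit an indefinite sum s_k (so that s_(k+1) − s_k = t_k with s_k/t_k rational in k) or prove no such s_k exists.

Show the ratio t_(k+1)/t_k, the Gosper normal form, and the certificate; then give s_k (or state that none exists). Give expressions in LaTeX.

The ratio is (k + 2)/(2*(k + 3)).
Take A(k)=k/2 + 1, B(k)=k + 3, C(k)=1.
Need (k/2 + 1)·f(k+1) − (k + 2)·f(k) = 1.
deg f ≤ -1 (via 1,1,0).
Bound -1 < 0, so the key equation has no polynomial solution.

none (Gosper's algorithm certifies no s_k)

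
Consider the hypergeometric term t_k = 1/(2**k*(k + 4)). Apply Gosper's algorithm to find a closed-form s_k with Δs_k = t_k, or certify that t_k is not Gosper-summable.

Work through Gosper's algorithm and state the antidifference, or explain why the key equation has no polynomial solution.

none — t_k is not Gosper-summable

t_(k+1)/t_k = (k + 4)/(2*(k + 5)).
Normal form (A,B,C) = (k/2 + 2, k + 5, 1).
f must satisfy (k/2 + 2)·f(k+1) − (k + 4)·f(k) = 1.
Degrees (1,1,0) ⇒ d ≤ -1.
Bound -1 < 0, so the key equation has no polynomial solution.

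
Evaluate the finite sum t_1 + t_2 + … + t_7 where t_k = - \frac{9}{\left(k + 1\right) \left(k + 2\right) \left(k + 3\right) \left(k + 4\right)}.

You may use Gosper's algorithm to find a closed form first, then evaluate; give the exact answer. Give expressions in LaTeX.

Σ = -161/1320

t_(k+1)/t_k = (k + 1)/(k + 5).
Take A(k)=k + 1, B(k)=k + 5, C(k)=1.
Set up (k + 1)·f(k+1) − (k + 4)·f(k) − (1) = 0.
d = 3 from the (1,1,0) case.
A polynomial solution: f(k) = k*(k**2 + 6*k + 11)/18.
So s_k = (B(k−1)f/C)·t_k = (k*(k + 4)*(k**2 + 6*k + 11)/18)·t_k = k*(-k**2 - 6*k - 11)/(2*(k + 1)*(k + 2)*(k + 3)).
s_(k+1) − s_k = -9/(k**4 + 10*k**3 + 35*k**2 + 50*k + 24) = t_k.
Telescoping: Σ = s_(8) − s_(1) = -82/165 − (-3/8) = -161/1320.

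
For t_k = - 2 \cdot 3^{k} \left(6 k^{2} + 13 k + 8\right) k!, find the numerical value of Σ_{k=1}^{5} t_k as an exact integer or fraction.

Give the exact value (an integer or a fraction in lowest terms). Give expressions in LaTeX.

Σ = -13646862

Compute t_(k+1)/t_k: get 3*(6*k**3 + 31*k**2 + 52*k + 27)/(6*k**2 + 13*k + 8).
So A=3*k + 3 and B=1, with C=k**2 + 13*k/6 + 4/3.
Solve (3*k + 3)·f(k+1) − (1)·f(k) = k**2 + 13*k/6 + 4/3.
From deg A=1, deg B=0, deg C=2: d=1.
A polynomial solution: f(k) = (2*k + 1)/6.
R(k) = B(k−1)·f(k)/C(k) = (2*k + 1)/(6*k**2 + 13*k + 8); s_k = R·t_k = -2*3**k*(2*k + 1)*factorial(k).
Verify: -2*3**k*(6*k**2 + 13*k + 8)*factorial(k) matches t_k.
Sum = s_(6) − s_(1); s_(6) = -13646880, s_(1) = -18 ⇒ -13646862.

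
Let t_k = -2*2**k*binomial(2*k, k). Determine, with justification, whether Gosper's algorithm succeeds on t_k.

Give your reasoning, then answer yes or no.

No; the degree bound rules out any f.

r(k) = 4*(2*k + 1)/(k + 1) after simplifying.
Gosper form: A/B · C(k+1)/C(k) with A=8*k + 4, B=k + 1, C=1.
f must satisfy (8*k + 4)·f(k+1) − (k)·f(k) = 1.
Degrees (1,1,0) ⇒ d ≤ -1.
d = -1 < 0 ⇒ no nonzero polynomial f; not summable.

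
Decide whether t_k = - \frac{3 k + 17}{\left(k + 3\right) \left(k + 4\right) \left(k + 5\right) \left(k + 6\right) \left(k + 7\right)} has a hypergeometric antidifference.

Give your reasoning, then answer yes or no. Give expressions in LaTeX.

Yes. s_k = \frac{k \left(- k^{2} - 13 k - 54\right)}{72 \left(k^{3} + 13 k^{2} + 54 k + 72\right)}.

Ratio r(k) = (k + 3)*(3*k + 20)/((k + 8)*(3*k + 17)).
Factor: A=k + 3; B=k + 8; C=k + 17/3.
Set up (k + 3)·f(k+1) − (k + 7)·f(k) − (k + 17/3) = 0.
d = 4 from the (1,1,1) case.
Solve for f: f(k) = k*(k + 5)*(k**2 + 13*k + 54)/216 (degree 4 ≤ 4).
Then R = B(k−1)f/C = k*(k + 5)*(k + 7)*(k**2 + 13*k + 54)/(72*(3*k + 17)), so s_k = R(k)·t_k = k*(-k**2 - 13*k - 54)/(72*(k**3 + 13*k**2 + 54*k + 72)).
Δs = (-3*k - 17)/(k**5 + 25*k**4 + 245*k**3 + 1175*k**2 + 2754*k + 2520), as required.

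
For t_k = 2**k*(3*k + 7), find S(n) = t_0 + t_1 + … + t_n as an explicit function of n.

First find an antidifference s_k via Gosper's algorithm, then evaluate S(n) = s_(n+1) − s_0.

Compute t_(k+1)/t_k: get 2*(3*k + 10)/(3*k + 7).
Take A(k)=2, B(k)=1, C(k)=k + 7/3.
Need (2)·f(k+1) − (1)·f(k) = k + 7/3.
Bound: deg f ≤ 1.
Match coefficients ⇒ f(k) = (3*k + 1)/3.
Certificate R = B(k−1)f/C = (3*k + 1)/(3*k + 7) gives s_k = 2**k*(3*k + 1).
Check: Δs_k = 2**k*(3*k + 7). ✓
Telescope: S(n) = s_(n+1) − s_(0) = 2**(n + 1)*(3*n + 4) − (1) = 6*2**n*n + 8*2**n - 1.

S(n) = 6*2**n*n + 8*2**n - 1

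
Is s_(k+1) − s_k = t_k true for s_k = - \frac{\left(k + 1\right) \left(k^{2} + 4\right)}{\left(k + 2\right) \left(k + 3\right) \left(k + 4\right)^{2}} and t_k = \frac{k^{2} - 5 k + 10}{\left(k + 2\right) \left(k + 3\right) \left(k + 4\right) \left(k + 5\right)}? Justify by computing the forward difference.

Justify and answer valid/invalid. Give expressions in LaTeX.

Invalid: residual \frac{6 \left(- k^{3} - 2 k^{2} + 3 k - 30\right)}{k^{6} + 23 k^{5} + 217 k^{4} + 1073 k^{3} + 2926 k^{2} + 4160 k + 2400} ≠ 0.

s_(k+1) = -(k + 2)*((k + 1)**2 + 4)/((k + 3)*(k + 4)*(k + 5)**2)
s_(k+1) − s_k = ((k + 1)*(k + 5)**2*(k**2 + 4) - (k + 2)**2*(k + 4)*((k + 1)**2 + 4))/((k + 2)*(k + 3)*(k + 4)**2*(k + 5)**2)
(s_(k+1) − s_k) − t_k = 6*(-k**3 - 2*k**2 + 3*k - 30)/(k**6 + 23*k**5 + 217*k**4 + 1073*k**3 + 2926*k**2 + 4160*k + 2400)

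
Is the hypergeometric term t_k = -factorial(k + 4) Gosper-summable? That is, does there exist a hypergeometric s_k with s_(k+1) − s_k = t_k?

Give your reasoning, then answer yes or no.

No — t_k has no hypergeometric antidifference.

Compute t_(k+1)/t_k: get k + 5.
Normal form (A,B,C) = (k + 5, 1, 1).
Key eq: (k + 5)·f(k+1) = (1)·f(k) + (1).
From deg A=1, deg B=0, deg C=0: d=-1.
Negative degree bound (-1): no f exists, t_k not Gosper-summable.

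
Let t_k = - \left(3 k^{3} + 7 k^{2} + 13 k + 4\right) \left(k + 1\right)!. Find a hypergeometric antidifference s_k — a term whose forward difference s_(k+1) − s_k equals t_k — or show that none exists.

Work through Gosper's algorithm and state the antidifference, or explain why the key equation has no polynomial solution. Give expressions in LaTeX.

t_(k+1)/t_k = (3*k**4 + 22*k**3 + 68*k**2 + 99*k + 54)/(3*k**3 + 7*k**2 + 13*k + 4).
A = k + 2, B = 1, C = k**3 + 7*k**2/3 + 13*k/3 + 4/3.
Need (k + 2)·f(k+1) − (1)·f(k) = k**3 + 7*k**2/3 + 13*k/3 + 4/3.
d = 2 from the (1,0,3) case.
Coefficient equations give f(k) = (3*k**2 - 2*k + 2)/3.
Certificate R = B(k−1)f/C = (3*k**2 - 2*k + 2)/(3*k**3 + 7*k**2 + 13*k + 4) gives s_k = -(3*k**2 - 2*k + 2)*factorial(k + 1).
Verify: -(3*k**3 + 7*k**2 + 13*k + 4)*factorial(k + 1) matches t_k.

s_k = - \left(3 k^{2} - 2 k + 2\right) \left(k + 1\right)!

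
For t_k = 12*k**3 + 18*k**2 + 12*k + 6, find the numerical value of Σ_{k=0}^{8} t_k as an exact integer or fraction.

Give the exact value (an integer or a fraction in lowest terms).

The ratio is (2*k**3 + 9*k**2 + 14*k + 8)/(2*k**3 + 3*k**2 + 2*k + 1).
Normal form (A,B,C) = (1, 1, k**3 + 3*k**2/2 + k + 1/2).
Need (1)·f(k+1) − (1)·f(k) = k**3 + 3*k**2/2 + k + 1/2.
deg f ≤ 4 (via 0,0,3).
Coefficient equations give f(k) = k*(k + 1)*(k**2 - k + 1)/4.
Then R = B(k−1)f/C = k*(k**2 - k + 1)/(2*(2*k**2 + k + 1)), so s_k = R(k)·t_k = 3*k*(k**3 + 1).
Verify: 12*k**3 + 18*k**2 + 12*k + 6 matches t_k.
Σ_(k=0)^(8) t_k = s_(9) − s_(0) = 19710 − (0) = 19710.

Σ = 19710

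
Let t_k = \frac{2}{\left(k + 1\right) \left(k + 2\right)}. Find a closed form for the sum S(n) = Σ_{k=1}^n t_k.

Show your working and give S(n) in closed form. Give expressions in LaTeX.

S(n) = \frac{n}{n + 2}

The ratio is (k + 1)/(k + 3).
Gosper form: A/B · C(k+1)/C(k) with A=k + 1, B=k + 3, C=1.
Set up (k + 1)·f(k+1) − (k + 2)·f(k) − (1) = 0.
deg f ≤ 1 (via 1,1,0).
Match coefficients ⇒ f(k) = k.
Get s_k = R·t_k = 2*k/(k + 1) with R(k) = B(k−1)f(k)/C(k) = k*(k + 2).
Δs = 2/(k**2 + 3*k + 2), as required.
Σ_(k=1)^n t_k = s_(n+1) − s_(1) = (2*(n + 1)/(n + 2)) − (1), i.e. n/(n + 2).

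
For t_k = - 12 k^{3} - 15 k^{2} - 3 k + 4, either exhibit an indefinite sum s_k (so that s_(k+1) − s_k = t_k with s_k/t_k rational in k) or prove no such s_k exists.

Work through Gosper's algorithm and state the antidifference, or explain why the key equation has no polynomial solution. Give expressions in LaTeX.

Ratio r(k) = (12*k**3 + 51*k**2 + 69*k + 26)/(12*k**3 + 15*k**2 + 3*k - 4).
A = 1, B = 1, C = k**3 + 5*k**2/4 + k/4 - 1/3.
Solve (1)·f(k+1) − (1)·f(k) = k**3 + 5*k**2/4 + k/4 - 1/3.
deg f ≤ 4 (via 0,0,3).
A polynomial solution: f(k) = k*(3*k**3 - k**2 - 3*k - 3)/12.
Then R = B(k−1)f/C = k*(3*k**3 - k**2 - 3*k - 3)/(12*k**3 + 15*k**2 + 3*k - 4), so s_k = R(k)·t_k = k*(-3*k**3 + k**2 + 3*k + 3).
s_(k+1) − s_k = -12*k**3 - 15*k**2 - 3*k + 4 = t_k.

s_k = k \left(- 3 k^{3} + k^{2} + 3 k + 3\right)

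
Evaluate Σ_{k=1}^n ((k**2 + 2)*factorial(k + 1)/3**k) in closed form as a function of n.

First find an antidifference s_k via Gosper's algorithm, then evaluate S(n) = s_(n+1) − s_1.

S(n) = -2 + n*factorial(n + 2)/3**n + factorial(n + 2)/3**n

Step 1: r(k) = (k + 2)*((k + 1)**2 + 2)/(3*(k**2 + 2)).
Gosper form: A/B · C(k+1)/C(k) with A=k/3 + 2/3, B=1, C=k**2 + 2.
Set up (k/3 + 2/3)·f(k+1) − (1)·f(k) − (k**2 + 2) = 0.
Bound: deg f ≤ 1.
Match coefficients ⇒ f(k) = 3*k.
Certificate R = B(k−1)f/C = 3*k/(k**2 + 2) gives s_k = 3**(1 - k)*k*factorial(k + 1).
Check: Δs_k = (k**2 + 2)*factorial(k + 1)/3**k. ✓
s_(n+1) = (n + 1)*factorial(n + 2)/3**n and s_(1) = 2, so S(n) = -2 + n*factorial(n + 2)/3**n + factorial(n + 2)/3**n.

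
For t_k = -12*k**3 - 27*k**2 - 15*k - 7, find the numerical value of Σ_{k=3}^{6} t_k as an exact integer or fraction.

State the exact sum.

Σ = -7804

Step 1: r(k) = (12*k**3 + 63*k**2 + 105*k + 61)/(12*k**3 + 27*k**2 + 15*k + 7).
Gosper form: A/B · C(k+1)/C(k) with A=1, B=1, C=k**3 + 9*k**2/4 + 5*k/4 + 7/12.
Key eq: (1)·f(k+1) = (1)·f(k) + (k**3 + 9*k**2/4 + 5*k/4 + 7/12).
deg f ≤ 4 (via 0,0,3).
Match coefficients ⇒ f(k) = k*(3*k**3 + 3*k**2 - 3*k + 4)/12.
R(k) = B(k−1)·f(k)/C(k) = k*(3*k**3 + 3*k**2 - 3*k + 4)/(12*k**3 + 27*k**2 + 15*k + 7); s_k = R·t_k = k*(-3*k**3 - 3*k**2 + 3*k - 4).
s_(k+1) − s_k = -12*k**3 - 27*k**2 - 15*k - 7 = t_k.
Sum = s_(7) − s_(3); s_(7) = -8113, s_(3) = -309 ⇒ -7804.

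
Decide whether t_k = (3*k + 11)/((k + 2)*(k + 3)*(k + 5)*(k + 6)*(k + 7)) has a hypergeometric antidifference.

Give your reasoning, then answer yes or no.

The ratio is (k + 2)*(k + 5)*(3*k + 14)/((k + 4)*(k + 8)*(3*k + 11)).
Factor: A=k + 2; B=k + 8; C=k**2 + 23*k/3 + 44/3.
Solve (k + 2)·f(k+1) − (k + 7)·f(k) = k**2 + 23*k/3 + 44/3.
From deg A=1, deg B=1, deg C=2: d=5.
Coefficient equations give f(k) = k*(k + 3)*(k + 4)*(k**2 + 13*k + 52)/180.
Get s_k = R·t_k = k*(k**2 + 13*k + 52)/(60*(k**3 + 13*k**2 + 52*k + 60)) with R(k) = B(k−1)f(k)/C(k) = k*(k + 3)*(k + 7)*(k**2 + 13*k + 52)/(60*(3*k + 11)).
Check: Δs_k = (3*k + 11)/(k**5 + 23*k**4 + 203*k**3 + 853*k**2 + 1692*k + 1260). ✓

Yes. s_k = k*(k**2 + 13*k + 52)/(60*(k**3 + 13*k**2 + 52*k + 60)).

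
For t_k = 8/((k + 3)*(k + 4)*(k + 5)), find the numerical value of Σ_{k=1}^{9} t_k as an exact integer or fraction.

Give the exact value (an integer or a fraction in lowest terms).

Σ = 81/455

Step 1: r(k) = (k + 3)/(k + 6).
Factor: A=k + 3; B=k + 6; C=1.
Solve (k + 3)·f(k+1) − (k + 5)·f(k) = 1.
d = 2 from the (1,1,0) case.
A polynomial solution: f(k) = k*(k + 7)/24.
Certificate R = B(k−1)f/C = k*(k + 5)*(k + 7)/24 gives s_k = k*(k + 7)/(3*(k + 3)*(k + 4)).
Check: Δs_k = 8/(k**3 + 12*k**2 + 47*k + 60). ✓
Telescoping: Σ = s_(10) − s_(1) = 85/273 − (2/15) = 81/455.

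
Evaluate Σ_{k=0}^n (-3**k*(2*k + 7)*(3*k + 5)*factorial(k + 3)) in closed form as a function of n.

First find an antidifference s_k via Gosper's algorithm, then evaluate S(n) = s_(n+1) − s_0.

Compute t_(k+1)/t_k: get 3*(k + 4)*(2*k + 9)*(3*k + 8)/((2*k + 7)*(3*k + 5)).
Gosper form: A/B · C(k+1)/C(k) with A=3*k + 12, B=1, C=k**2 + 31*k/6 + 35/6.
Set up (3*k + 12)·f(k+1) − (1)·f(k) − (k**2 + 31*k/6 + 35/6) = 0.
deg f ≤ 1 (via 1,0,2).
A polynomial solution: f(k) = (2*k + 1)/6.
So s_k = (B(k−1)f/C)·t_k = ((2*k + 1)/((2*k + 7)*(3*k + 5)))·t_k = -3**k*(2*k + 1)*factorial(k + 3).
Check: Δs_k = -3**k*(2*k + 7)*(3*k + 5)*factorial(k + 3). ✓
Σ_(k=0)^n t_k = s_(n+1) − s_(0) = (-3**(n + 1)*(2*n + 3)*factorial(n + 4)) − (-6), i.e. -6*3**n*n*factorial(n + 4) - 9*3**n*factorial(n + 4) + 6.

S(n) = -6*3**n*n*factorial(n + 4) - 9*3**n*factorial(n + 4) + 6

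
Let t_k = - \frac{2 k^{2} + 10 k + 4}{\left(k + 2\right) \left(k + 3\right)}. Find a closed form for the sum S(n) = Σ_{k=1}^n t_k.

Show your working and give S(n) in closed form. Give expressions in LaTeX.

The ratio is (k + 2)*(5*k + (k + 1)**2 + 7)/((k + 4)*(k**2 + 5*k + 2)).
Take A(k)=k + 2, B(k)=k + 4, C(k)=k**2 + 5*k + 2.
Set up (k + 2)·f(k+1) − (k + 3)·f(k) − (k**2 + 5*k + 2) = 0.
d = 2 from the (1,1,2) case.
Coefficient equations give f(k) = k**2.
Certificate R = B(k−1)f/C = k**2*(k + 3)/(k**2 + 5*k + 2) gives s_k = -2*k**2/(k + 2).
s_(k+1) − s_k = 2*(-k**2 - 5*k - 2)/(k**2 + 5*k + 6) = t_k.
s_(n+1) = 2*(-n**2 - 2*n - 1)/(n + 3) and s_(1) = -2/3, so S(n) = 2*n*(-3*n - 5)/(3*(n + 3)).

S(n) = \frac{2 n \left(- 3 n - 5\right)}{3 \left(n + 3\right)}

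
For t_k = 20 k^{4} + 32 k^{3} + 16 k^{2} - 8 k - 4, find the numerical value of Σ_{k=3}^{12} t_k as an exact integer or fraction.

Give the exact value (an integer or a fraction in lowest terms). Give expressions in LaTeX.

Ratio r(k) = (5*k**4 + 28*k**3 + 58*k**2 + 50*k + 14)/(5*k**4 + 8*k**3 + 4*k**2 - 2*k - 1).
Factor: A=1; B=1; C=k**4 + 8*k**3/5 + 4*k**2/5 - 2*k/5 - 1/5.
Need (1)·f(k+1) − (1)·f(k) = k**4 + 8*k**3/5 + 4*k**2/5 - 2*k/5 - 1/5.
Degrees (0,0,4) ⇒ d ≤ 5.
Coefficient equations give f(k) = k*(2*k**4 - k**3 - 2*k**2 - 2*k + 1)/10.
Get s_k = R·t_k = 2*k*(2*k**4 - k**3 - 2*k**2 - 2*k + 1) with R(k) = B(k−1)f(k)/C(k) = k*(2*k**4 - k**3 - 2*k**2 - 2*k + 1)/(2*(5*k**4 + 8*k**3 + 4*k**2 - 2*k - 1)).
s_(k+1) − s_k = 20*k**4 + 32*k**3 + 16*k**2 - 8*k - 4 = t_k.
Telescoping: Σ = s_(13) − s_(3) = 1418612 − (672) = 1417940.

Σ = 1417940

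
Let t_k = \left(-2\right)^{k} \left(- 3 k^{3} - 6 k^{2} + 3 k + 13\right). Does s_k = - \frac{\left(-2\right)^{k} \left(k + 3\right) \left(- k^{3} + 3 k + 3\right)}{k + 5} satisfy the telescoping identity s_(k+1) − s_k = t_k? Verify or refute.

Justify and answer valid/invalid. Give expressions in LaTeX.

s_(k+1) = 2*(-2)**k*(k + 4)*(3*k - (k + 1)**3 + 6)/(k + 6)
s_(k+1) − s_k = (-2)**k*(-3*k**5 - 33*k**4 - 109*k**3 - 80*k**2 + 171*k + 254)/(k**2 + 11*k + 30)
(s_(k+1) − s_k) − t_k = (-2)**(k + 1)*(-3*k**4 - 22*k**3 - 27*k**2 + 31*k + 68)/(k**2 + 11*k + 30)

Invalid: residual \frac{\left(-2\right)^{k + 1} \left(- 3 k^{4} - 22 k^{3} - 27 k^{2} + 31 k + 68\right)}{k^{2} + 11 k + 30} ≠ 0.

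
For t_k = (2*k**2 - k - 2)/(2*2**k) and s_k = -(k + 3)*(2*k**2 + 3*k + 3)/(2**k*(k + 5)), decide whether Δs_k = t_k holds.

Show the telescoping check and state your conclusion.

Invalid: residual (-2*k**3 - 13*k**2 + k + 4)/(2**k*(k**2 + 11*k + 30)) ≠ 0.

s_(k+1) = -(k + 4)*(3*k + 2*(k + 1)**2 + 6)/(2*2**k*(k + 6))
s_(k+1) − s_k = (2*k**4 + 17*k**3 + 21*k**2 - 50*k - 52)/(2*2**k*(k**2 + 11*k + 30))
(s_(k+1) − s_k) − t_k = (-2*k**3 - 13*k**2 + k + 4)/(2**k*(k**2 + 11*k + 30))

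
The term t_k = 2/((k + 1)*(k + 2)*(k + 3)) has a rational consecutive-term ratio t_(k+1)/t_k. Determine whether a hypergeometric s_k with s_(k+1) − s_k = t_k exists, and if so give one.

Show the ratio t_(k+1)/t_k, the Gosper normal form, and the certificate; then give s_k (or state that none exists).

Step 1: r(k) = (k + 1)/(k + 4).
So A=k + 1 and B=k + 4, with C=1.
f must satisfy (k + 1)·f(k+1) − (k + 3)·f(k) = 1.
From deg A=1, deg B=1, deg C=0: d=2.
Solving with deg f ≤ 2: f(k) = k*(k + 3)/4.
Get s_k = R·t_k = k*(k + 3)/(2*(k + 1)*(k + 2)) with R(k) = B(k−1)f(k)/C(k) = k*(k + 3)**2/4.
Check: Δs_k = 2/(k**3 + 6*k**2 + 11*k + 6). ✓

s_k = k*(k + 3)/(2*(k + 1)*(k + 2))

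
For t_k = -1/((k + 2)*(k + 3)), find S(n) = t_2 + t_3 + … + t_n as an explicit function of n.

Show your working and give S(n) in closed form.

S(n) = (1 - n)/(4*(n + 3))

t_(k+1)/t_k = (k + 2)/(k + 4).
Gosper form: A/B · C(k+1)/C(k) with A=k + 2, B=k + 4, C=1.
Set up (k + 2)·f(k+1) − (k + 3)·f(k) − (1) = 0.
d = 1 from the (1,1,0) case.
A polynomial solution: f(k) = k/2.
So s_k = (B(k−1)f/C)·t_k = (k*(k + 3)/2)·t_k = -k/(2*k + 4).
Δs = -1/(k**2 + 5*k + 6), as required.
Evaluate: s_(n+1) = (-n - 1)/(2*(n + 3)); subtract s_(2) = -1/4 ⇒ S(n) = (1 - n)/(4*(n + 3)).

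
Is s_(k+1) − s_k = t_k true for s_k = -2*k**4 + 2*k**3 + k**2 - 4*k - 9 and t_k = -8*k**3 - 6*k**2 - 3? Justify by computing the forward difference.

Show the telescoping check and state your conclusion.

valid (s_(k+1) − s_k reduces to t_k)

s_(k+1) = -2*k**4 - 6*k**3 - 5*k**2 - 4*k - 12
s_(k+1) − s_k = -8*k**3 - 6*k**2 - 3
(s_(k+1) − s_k) − t_k = 0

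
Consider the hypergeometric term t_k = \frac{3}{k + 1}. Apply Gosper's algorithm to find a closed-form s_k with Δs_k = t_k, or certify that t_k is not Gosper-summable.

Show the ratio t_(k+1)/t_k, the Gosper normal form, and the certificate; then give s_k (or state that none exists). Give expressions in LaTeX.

no hypergeometric antidifference exists

The ratio is (k + 1)/(k + 2).
Gosper form: A/B · C(k+1)/C(k) with A=k + 1, B=k + 2, C=1.
Solve (k + 1)·f(k+1) − (k + 1)·f(k) = 1.
Bound: deg f ≤ 0.
Write f(k) = c0. Then LHS − RHS = -1, requiring -1 = 0: contradictory. No certificate.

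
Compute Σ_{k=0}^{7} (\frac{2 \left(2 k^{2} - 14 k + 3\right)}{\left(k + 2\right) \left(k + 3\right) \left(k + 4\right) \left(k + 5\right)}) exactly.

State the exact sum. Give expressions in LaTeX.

r(k) = -(k + 2)*(14*k - 2*(k + 1)**2 + 11)/((k + 6)*(2*k**2 - 14*k + 3)) after simplifying.
Take A(k)=k + 2, B(k)=k + 6, C(k)=k**2 - 7*k + 3/2.
Solve (k + 2)·f(k+1) − (k + 5)·f(k) = k**2 - 7*k + 3/2.
From deg A=1, deg B=1, deg C=2: d=3.
A polynomial solution: f(k) = k*(k - 37)*(k - 2)/48.
Certificate R = B(k−1)f/C = k*(k - 37)*(k - 2)*(k + 5)/(24*(2*k**2 - 14*k + 3)) gives s_k = k*(k**2 - 39*k + 74)/(12*(k + 2)*(k + 3)*(k + 4)).
Δs = 2*(2*k**2 - 14*k + 3)/(k**4 + 14*k**3 + 71*k**2 + 154*k + 120), as required.
Sum = s_(8) − s_(0); s_(8) = -29/330, s_(0) = 0 ⇒ -29/330.

Σ = -29/330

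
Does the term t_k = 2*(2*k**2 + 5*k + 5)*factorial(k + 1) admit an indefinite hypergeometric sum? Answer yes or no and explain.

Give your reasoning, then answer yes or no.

r(k) = (k + 2)*(5*k + 2*(k + 1)**2 + 10)/(2*k**2 + 5*k + 5) after simplifying.
Gosper form: A/B · C(k+1)/C(k) with A=k + 2, B=1, C=k**2 + 5*k/2 + 5/2.
Set up (k + 2)·f(k+1) − (1)·f(k) − (k**2 + 5*k/2 + 5/2) = 0.
Degrees (1,0,2) ⇒ d ≤ 1.
Coefficient equations give f(k) = (2*k + 1)/2.
Certificate R = B(k−1)f/C = (2*k + 1)/(2*k**2 + 5*k + 5) gives s_k = 2*(2*k + 1)*factorial(k + 1).
Check: Δs_k = 2*(2*k**2 + 5*k + 5)*factorial(k + 1). ✓

Yes. s_k = 2*(2*k + 1)*factorial(k + 1).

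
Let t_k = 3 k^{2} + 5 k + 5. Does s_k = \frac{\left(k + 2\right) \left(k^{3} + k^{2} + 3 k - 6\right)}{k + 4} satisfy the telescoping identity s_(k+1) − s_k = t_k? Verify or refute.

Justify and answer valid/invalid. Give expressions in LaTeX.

Invalid: residual \frac{4 \left(- k^{3} - 8 k^{2} - 11 k - 13\right)}{k^{2} + 9 k + 20} ≠ 0.

s_(k+1) = (k + 3)*(3*k + (k + 1)**3 + (k + 1)**2 - 3)/(k + 5)
s_(k+1) − s_k = (3*k**4 + 28*k**3 + 78*k**2 + 101*k + 48)/(k**2 + 9*k + 20)
(s_(k+1) − s_k) − t_k = 4*(-k**3 - 8*k**2 - 11*k - 13)/(k**2 + 9*k + 20)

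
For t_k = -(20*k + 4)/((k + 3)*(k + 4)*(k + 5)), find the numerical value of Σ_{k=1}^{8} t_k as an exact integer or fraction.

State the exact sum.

Σ = -242/195

Compute t_(k+1)/t_k: get (k + 3)*(5*k + 6)/((k + 6)*(5*k + 1)).
Gosper form: A/B · C(k+1)/C(k) with A=k + 3, B=k + 6, C=k + 1/5.
f must satisfy (k + 3)·f(k+1) − (k + 5)·f(k) = k + 1/5.
From deg A=1, deg B=1, deg C=1: d=2.
Coefficient equations give f(k) = k*(2*k - 1)/15.
Certificate R = B(k−1)f/C = k*(k + 5)*(2*k - 1)/(3*(5*k + 1)) gives s_k = -4*k*(2*k - 1)/(3*(k + 3)*(k + 4)).
Verify: 4*(-5*k - 1)/(k**3 + 12*k**2 + 47*k + 60) matches t_k.
Σ_(k=1)^(8) t_k = s_(9) − s_(1) = -17/13 − (-1/15) = -242/195.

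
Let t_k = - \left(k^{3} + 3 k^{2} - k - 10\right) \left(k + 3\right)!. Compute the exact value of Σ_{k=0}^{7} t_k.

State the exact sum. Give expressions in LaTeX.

The ratio is (k**4 + 10*k**3 + 32*k**2 + 25*k - 28)/(k**3 + 3*k**2 - k - 10).
So A=k + 4 and B=1, with C=k**3 + 3*k**2 - k - 10.
Need (k + 4)·f(k+1) − (1)·f(k) = k**3 + 3*k**2 - k - 10.
deg f ≤ 2 (via 1,0,3).
Solve for f: f(k) = k**2 - 2*k - 2 (degree 2 ≤ 2).
Then R = B(k−1)f/C = (k**2 - 2*k - 2)/(k**3 + 3*k**2 - k - 10), so s_k = R(k)·t_k = (-k**2 + 2*k + 2)*factorial(k + 3).
Check: Δs_k = -(k**3 + 3*k**2 - k - 10)*factorial(k + 3). ✓
Σ_(k=0)^(7) t_k = s_(8) − s_(0) = -1836172800 − (12) = -1836172812.

Σ = -1836172812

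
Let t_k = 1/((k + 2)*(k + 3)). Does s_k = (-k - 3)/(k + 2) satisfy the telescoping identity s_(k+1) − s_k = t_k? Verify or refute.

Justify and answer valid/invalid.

s_(k+1) = (-k - 4)/(k + 3)
s_(k+1) − s_k = 1/(k**2 + 5*k + 6)
(s_(k+1) − s_k) − t_k = 0

valid (s_(k+1) − s_k reduces to t_k)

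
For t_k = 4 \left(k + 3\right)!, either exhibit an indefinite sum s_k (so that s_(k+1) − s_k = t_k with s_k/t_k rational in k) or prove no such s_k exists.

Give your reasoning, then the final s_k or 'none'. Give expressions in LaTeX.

t_(k+1)/t_k = k + 4.
A = k + 4, B = 1, C = 1.
f must satisfy (k + 4)·f(k+1) − (1)·f(k) = 1.
d = -1 from the (1,0,0) case.
d = -1 < 0 ⇒ no nonzero polynomial f; not summable.

none — t_k is not Gosper-summable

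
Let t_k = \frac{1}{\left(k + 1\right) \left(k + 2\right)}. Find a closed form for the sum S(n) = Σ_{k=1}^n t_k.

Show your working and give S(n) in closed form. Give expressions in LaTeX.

S(n) = \frac{n}{2 \left(n + 2\right)}

t_(k+1)/t_k = (k + 1)/(k + 3).
Factor: A=k + 1; B=k + 3; C=1.
Set up (k + 1)·f(k+1) − (k + 2)·f(k) − (1) = 0.
From deg A=1, deg B=1, deg C=0: d=1.
Coefficient equations give f(k) = k.
So s_k = (B(k−1)f/C)·t_k = (k*(k + 2))·t_k = k/(k + 1).
s_(k+1) − s_k = 1/(k**2 + 3*k + 2) = t_k.
Σ_(k=1)^n t_k = s_(n+1) − s_(1) = ((n + 1)/(n + 2)) − (1/2), i.e. n/(2*(n + 2)).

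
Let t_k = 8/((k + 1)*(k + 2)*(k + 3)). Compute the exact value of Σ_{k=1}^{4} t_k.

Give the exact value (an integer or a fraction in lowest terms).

The ratio is (k + 1)/(k + 4).
Factor: A=k + 1; B=k + 4; C=1.
Key eq: (k + 1)·f(k+1) = (k + 3)·f(k) + (1).
Bound: deg f ≤ 2.
Match coefficients ⇒ f(k) = k*(k + 3)/4.
Certificate R = B(k−1)f/C = k*(k + 3)**2/4 gives s_k = 2*k*(k + 3)/((k + 1)*(k + 2)).
Check: Δs_k = 8/(k**3 + 6*k**2 + 11*k + 6). ✓
Σ_(k=1)^(4) t_k = s_(5) − s_(1) = 40/21 − (4/3) = 4/7.

Σ = 4/7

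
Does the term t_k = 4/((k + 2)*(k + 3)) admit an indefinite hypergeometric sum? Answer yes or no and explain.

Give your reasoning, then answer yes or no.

r(k) = (k + 2)/(k + 4) after simplifying.
So A=k + 2 and B=k + 4, with C=1.
Key eq: (k + 2)·f(k+1) = (k + 3)·f(k) + (1).
From deg A=1, deg B=1, deg C=0: d=1.
Coefficient equations give f(k) = k/2.
Certificate R = B(k−1)f/C = k*(k + 3)/2 gives s_k = 2*k/(k + 2).
Δs = 4/(k**2 + 5*k + 6), as required.

Yes. s_k = 2*k/(k + 2).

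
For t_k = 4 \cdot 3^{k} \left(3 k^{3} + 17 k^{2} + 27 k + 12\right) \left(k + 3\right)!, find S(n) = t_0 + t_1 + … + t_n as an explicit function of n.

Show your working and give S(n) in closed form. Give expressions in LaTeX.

S(n) = 12 \cdot 3^{n} \left(n + 1\right)^{2} \left(n + 4\right)!

Ratio r(k) = 3*(3*k**4 + 38*k**3 + 174*k**2 + 339*k + 236)/(3*k**3 + 17*k**2 + 27*k + 12).
Factor: A=3*k + 12; B=1; C=k**3 + 17*k**2/3 + 9*k + 4.
Solve (3*k + 12)·f(k+1) − (1)·f(k) = k**3 + 17*k**2/3 + 9*k + 4.
deg f ≤ 2 (via 1,0,3).
A polynomial solution: f(k) = k**2/3.
R(k) = B(k−1)·f(k)/C(k) = k**2/(3*k**3 + 17*k**2 + 27*k + 12); s_k = R·t_k = 4*3**k*k**2*factorial(k + 3).
Δs = 4*3**k*(3*k**3 + 17*k**2 + 27*k + 12)*factorial(k + 3), as required.
Evaluate: s_(n+1) = 12*3**n*(n + 1)**2*factorial(n + 4); subtract s_(0) = 0 ⇒ S(n) = 12*3**n*(n + 1)**2*factorial(n + 4).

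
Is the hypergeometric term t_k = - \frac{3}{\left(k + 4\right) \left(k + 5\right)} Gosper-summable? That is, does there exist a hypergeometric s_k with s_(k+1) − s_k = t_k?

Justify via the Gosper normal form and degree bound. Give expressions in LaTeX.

Yes. s_k = - \frac{3 k}{4 k + 16}.

t_(k+1)/t_k = (k + 4)/(k + 6).
Normal form (A,B,C) = (k + 4, k + 6, 1).
Need (k + 4)·f(k+1) − (k + 5)·f(k) = 1.
Degrees (1,1,0) ⇒ d ≤ 1.
Coefficient equations give f(k) = k/4.
Get s_k = R·t_k = -3*k/(4*k + 16) with R(k) = B(k−1)f(k)/C(k) = k*(k + 5)/4.
Δs = -3/(k**2 + 9*k + 20), as required.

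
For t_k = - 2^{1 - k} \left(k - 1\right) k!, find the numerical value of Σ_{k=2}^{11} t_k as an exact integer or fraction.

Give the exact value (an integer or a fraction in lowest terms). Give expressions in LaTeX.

Compute t_(k+1)/t_k: get k*(k + 1)/(2*(k - 1)).
So A=k/2 + 1/2 and B=1, with C=k - 1.
Need (k/2 + 1/2)·f(k+1) − (1)·f(k) = k - 1.
Bound: deg f ≤ 0.
Coefficient equations give f(k) = 2.
Certificate R = B(k−1)f/C = 2/(k - 1) gives s_k = -2**(2 - k)*factorial(k).
s_(k+1) − s_k = -2**(1 - k)*(k - 1)*factorial(k) = t_k.
Sum = s_(12) − s_(2); s_(12) = -467775, s_(2) = -2 ⇒ -467773.

Σ = -467773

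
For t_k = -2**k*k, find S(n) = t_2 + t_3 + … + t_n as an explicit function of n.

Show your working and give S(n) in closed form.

S(n) = 2**(n + 1)*(1 - n)

The ratio is 2 + 2/k.
So A=2 and B=1, with C=k.
f must satisfy (2)·f(k+1) − (1)·f(k) = k.
deg f ≤ 1 (via 0,0,1).
Match coefficients ⇒ f(k) = k - 2.
Get s_k = R·t_k = 2**k*(2 - k) with R(k) = B(k−1)f(k)/C(k) = (k - 2)/k.
s_(k+1) − s_k = -2**k*k = t_k.
Σ_(k=2)^n t_k = s_(n+1) − s_(2) = (2**(n + 1)*(1 - n)) − (0), i.e. 2**(n + 1)*(1 - n).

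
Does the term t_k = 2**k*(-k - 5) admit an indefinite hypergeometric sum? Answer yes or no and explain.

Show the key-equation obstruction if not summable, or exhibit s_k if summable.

Compute t_(k+1)/t_k: get 2*(k + 6)/(k + 5).
Normal form (A,B,C) = (2, 1, k + 5).
Set up (2)·f(k+1) − (1)·f(k) − (k + 5) = 0.
d = 1 from the (0,0,1) case.
A polynomial solution: f(k) = k + 3.
R(k) = B(k−1)·f(k)/C(k) = (k + 3)/(k + 5); s_k = R·t_k = 2**k*(-k - 3).
Δs = 2**k*(-k - 5), as required.

Yes. s_k = 2**k*(-k - 3).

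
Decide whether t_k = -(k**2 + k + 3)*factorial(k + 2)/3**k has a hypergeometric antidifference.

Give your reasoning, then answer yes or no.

Yes. s_k = -3**(1 - k)*k*factorial(k + 2).

The ratio is (k + 3)*(k + (k + 1)**2 + 4)/(3*(k**2 + k + 3)).
Take A(k)=k/3 + 1, B(k)=1, C(k)=k**2 + k + 3.
Solve (k/3 + 1)·f(k+1) − (1)·f(k) = k**2 + k + 3.
deg f ≤ 1 (via 1,0,2).
Coefficient equations give f(k) = 3*k.
So s_k = (B(k−1)f/C)·t_k = (3*k/(k**2 + k + 3))·t_k = -3**(1 - k)*k*factorial(k + 2).
Δs = -(k**2 + k + 3)*factorial(k + 2)/3**k, as required.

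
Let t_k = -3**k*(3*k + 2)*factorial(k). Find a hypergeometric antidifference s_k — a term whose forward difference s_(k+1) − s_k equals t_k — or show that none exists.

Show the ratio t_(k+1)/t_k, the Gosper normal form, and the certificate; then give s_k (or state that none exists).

r(k) = 3*(k + 1)*(3*k + 5)/(3*k + 2) after simplifying.
A = 3*k + 3, B = 1, C = k + 2/3.
f must satisfy (3*k + 3)·f(k+1) − (1)·f(k) = k + 2/3.
deg f ≤ 0 (via 1,0,1).
A polynomial solution: f(k) = 1/3.
Then R = B(k−1)f/C = 1/(3*k + 2), so s_k = R(k)·t_k = -3**k*factorial(k).
Check: Δs_k = -3**k*(3*k + 2)*factorial(k). ✓

s_k = -3**k*factorial(k)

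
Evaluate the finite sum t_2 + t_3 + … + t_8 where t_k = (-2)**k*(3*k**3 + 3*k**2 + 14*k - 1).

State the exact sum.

Σ = 348708

Compute t_(k+1)/t_k: get 2*(-3*k**3 - 12*k**2 - 29*k - 19)/(3*k**3 + 3*k**2 + 14*k - 1).
A = -2, B = 1, C = k**3 + k**2 + 14*k/3 - 1/3.
Key eq: (-2)·f(k+1) = (1)·f(k) + (k**3 + k**2 + 14*k/3 - 1/3).
d = 3 from the (0,0,3) case.
Coefficient equations give f(k) = -(k**3 - k**2 + 4*k - 3)/3.
R(k) = B(k−1)·f(k)/C(k) = -(k**3 - k**2 + 4*k - 3)/(3*k**3 + 3*k**2 + 14*k - 1); s_k = R·t_k = (-2)**k*(-k**3 + k**2 - 4*k + 3).
s_(k+1) − s_k = (-2)**k*(3*k**3 + 3*k**2 + 14*k - 1) = t_k.
Sum = s_(9) − s_(2); s_(9) = 348672, s_(2) = -36 ⇒ 348708.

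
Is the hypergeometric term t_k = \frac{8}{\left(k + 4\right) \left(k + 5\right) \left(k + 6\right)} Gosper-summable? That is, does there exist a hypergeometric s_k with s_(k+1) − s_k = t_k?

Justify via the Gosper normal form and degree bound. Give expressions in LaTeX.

Yes. s_k = \frac{k \left(k + 9\right)}{5 \left(k + 4\right) \left(k + 5\right)}.

t_(k+1)/t_k = (k + 4)/(k + 7).
Take A(k)=k + 4, B(k)=k + 7, C(k)=1.
f must satisfy (k + 4)·f(k+1) − (k + 6)·f(k) = 1.
deg f ≤ 2 (via 1,1,0).
A polynomial solution: f(k) = k*(k + 9)/40.
So s_k = (B(k−1)f/C)·t_k = (k*(k + 6)*(k + 9)/40)·t_k = k*(k + 9)/(5*(k + 4)*(k + 5)).
s_(k+1) − s_k = 8/(k**3 + 15*k**2 + 74*k + 120) = t_k.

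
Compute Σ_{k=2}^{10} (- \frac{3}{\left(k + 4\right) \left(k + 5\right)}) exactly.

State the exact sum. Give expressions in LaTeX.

r(k) = (k + 4)/(k + 6) after simplifying.
Factor: A=k + 4; B=k + 6; C=1.
Key eq: (k + 4)·f(k+1) = (k + 5)·f(k) + (1).
Bound: deg f ≤ 1.
Solving with deg f ≤ 1: f(k) = k/4.
R(k) = B(k−1)·f(k)/C(k) = k*(k + 5)/4; s_k = R·t_k = -3*k/(4*k + 16).
Check: Δs_k = -3/(k**2 + 9*k + 20). ✓
Telescoping: Σ = s_(11) − s_(2) = -11/20 − (-1/4) = -3/10.

Σ = -3/10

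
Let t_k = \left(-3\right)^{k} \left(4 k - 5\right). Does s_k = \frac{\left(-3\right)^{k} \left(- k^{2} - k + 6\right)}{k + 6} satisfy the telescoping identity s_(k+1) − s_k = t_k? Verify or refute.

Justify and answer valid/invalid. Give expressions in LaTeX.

s_(k+1) = (-3)**(k + 1)*(-k**2 - 3*k + 4)/(k + 7)
s_(k+1) − s_k = (-3)**k*(4*k**3 + 35*k**2 + 43*k - 114)/(k**2 + 13*k + 42)
(s_(k+1) − s_k) − t_k = 12*(-3)**k*(-k**2 - 5*k + 8)/(k**2 + 13*k + 42)

Invalid: residual \frac{12 \left(-3\right)^{k} \left(- k^{2} - 5 k + 8\right)}{k^{2} + 13 k + 42} ≠ 0.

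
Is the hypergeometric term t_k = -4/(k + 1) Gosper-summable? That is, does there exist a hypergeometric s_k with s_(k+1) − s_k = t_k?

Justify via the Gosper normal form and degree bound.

Compute t_(k+1)/t_k: get (k + 1)/(k + 2).
Normal form (A,B,C) = (k + 1, k + 2, 1).
Need (k + 1)·f(k+1) − (k + 1)·f(k) = 1.
d = 0 from the (1,1,0) case.
Put f(k) = c0: A·f(k+1) − B(k−1)·f(k) − C = -1; need -1 = 0 — inconsistent ⇒ no f, not summable.

No. Not Gosper-summable.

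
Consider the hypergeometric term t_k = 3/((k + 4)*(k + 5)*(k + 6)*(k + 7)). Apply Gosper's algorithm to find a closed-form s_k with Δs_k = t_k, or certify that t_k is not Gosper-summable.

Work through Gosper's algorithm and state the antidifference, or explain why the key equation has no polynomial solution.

s_k = k*(k**2 + 15*k + 74)/(120*(k + 4)*(k + 5)*(k + 6))

Ratio r(k) = (k + 4)/(k + 8).
A = k + 4, B = k + 8, C = 1.
Need (k + 4)·f(k+1) − (k + 7)·f(k) = 1.
From deg A=1, deg B=1, deg C=0: d=3.
A polynomial solution: f(k) = k*(k**2 + 15*k + 74)/360.
Get s_k = R·t_k = k*(k**2 + 15*k + 74)/(120*(k + 4)*(k + 5)*(k + 6)) with R(k) = B(k−1)f(k)/C(k) = k*(k + 7)*(k**2 + 15*k + 74)/360.
s_(k+1) − s_k = 3/(k**4 + 22*k**3 + 179*k**2 + 638*k + 840) = t_k.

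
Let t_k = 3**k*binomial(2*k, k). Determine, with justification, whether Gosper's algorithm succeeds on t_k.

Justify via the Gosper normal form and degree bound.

r(k) = 6*(2*k + 1)/(k + 1) after simplifying.
Take A(k)=12*k + 6, B(k)=k + 1, C(k)=1.
Solve (12*k + 6)·f(k+1) − (k)·f(k) = 1.
d = -1 from the (1,1,0) case.
Negative degree bound (-1): no f exists, t_k not Gosper-summable.

No — negative degree bound, so no certificate f.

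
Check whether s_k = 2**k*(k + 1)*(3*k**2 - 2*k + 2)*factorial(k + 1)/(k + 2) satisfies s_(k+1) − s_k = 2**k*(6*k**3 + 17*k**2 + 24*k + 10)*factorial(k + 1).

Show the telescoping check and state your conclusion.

Invalid: residual -2**k*(6*k**4 + 29*k**3 + 55*k**2 + 60*k + 18)*factorial(k + 1)/((k + 2)*(k + 3)) ≠ 0.

s_(k+1) = 2**(k + 1)*(k + 2)*(3*k**2 + 4*k + 3)*factorial(k + 2)/(k + 3)
s_(k+1) − s_k = 2**k*(6*k**5 + 41*k**4 + 116*k**3 + 177*k**2 + 134*k + 42)*factorial(k + 1)/((k + 2)*(k + 3))
(s_(k+1) − s_k) − t_k = -2**k*(6*k**4 + 29*k**3 + 55*k**2 + 60*k + 18)*factorial(k + 1)/((k + 2)*(k + 3))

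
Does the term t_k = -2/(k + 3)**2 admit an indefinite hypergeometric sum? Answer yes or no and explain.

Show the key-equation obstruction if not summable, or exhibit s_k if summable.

Step 1: r(k) = (k + 3)**2/(k + 4)**2.
So A=k**2 + 6*k + 9 and B=k**2 + 8*k + 16, with C=1.
Key eq: (k**2 + 6*k + 9)·f(k+1) = (k**2 + 6*k + 9)·f(k) + (1).
From deg A=2, deg B=2, deg C=0: d=0.
f = c0 ⇒ A·f(k+1) − B(k−1)·f(k) − C = -1. The system {-1 = 0} is inconsistent; no antidifference.

No — t_k has no hypergeometric antidifference.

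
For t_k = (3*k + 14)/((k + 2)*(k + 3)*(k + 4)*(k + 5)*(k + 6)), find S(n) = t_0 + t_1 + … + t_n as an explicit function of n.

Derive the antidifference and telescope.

S(n) = (n**3 + 13*n**2 + 54*n + 42)/(30*(n**3 + 13*n**2 + 54*n + 72))

The ratio is (k + 2)*(3*k + 17)/((k + 7)*(3*k + 14)).
Normal form (A,B,C) = (k + 2, k + 7, k + 14/3).
Set up (k + 2)·f(k+1) − (k + 6)·f(k) − (k + 14/3) = 0.
From deg A=1, deg B=1, deg C=1: d=4.
A polynomial solution: f(k) = k*(k + 4)*(k**2 + 10*k + 31)/90.
Get s_k = R·t_k = k*(k**2 + 10*k + 31)/(30*(k**3 + 10*k**2 + 31*k + 30)) with R(k) = B(k−1)f(k)/C(k) = k*(k + 4)*(k + 6)*(k**2 + 10*k + 31)/(30*(3*k + 14)).
Check: Δs_k = (3*k + 14)/(k**5 + 20*k**4 + 155*k**3 + 580*k**2 + 1044*k + 720). ✓
Σ_(k=0)^n t_k = s_(n+1) − s_(0) = ((n**3 + 13*n**2 + 54*n + 42)/(30*(n**3 + 13*n**2 + 54*n + 72))) − (0), i.e. (n**3 + 13*n**2 + 54*n + 42)/(30*(n**3 + 13*n**2 + 54*n + 72)).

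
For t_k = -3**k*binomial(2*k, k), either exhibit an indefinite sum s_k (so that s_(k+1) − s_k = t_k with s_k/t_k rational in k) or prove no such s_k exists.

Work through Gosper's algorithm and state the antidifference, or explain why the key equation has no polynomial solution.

r(k) = 6*(2*k + 1)/(k + 1) after simplifying.
Take A(k)=12*k + 6, B(k)=k + 1, C(k)=1.
Solve (12*k + 6)·f(k+1) − (k)·f(k) = 1.
d = -1 from the (1,1,0) case.
deg f ≤ -1 is impossible — no certificate.

no hypergeometric antidifference exists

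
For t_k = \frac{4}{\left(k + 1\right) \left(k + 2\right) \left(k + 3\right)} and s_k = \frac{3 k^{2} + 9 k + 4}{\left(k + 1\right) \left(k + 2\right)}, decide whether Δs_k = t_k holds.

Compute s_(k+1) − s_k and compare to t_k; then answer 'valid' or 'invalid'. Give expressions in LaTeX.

Valid: the claim telescopes to t_k.

s_(k+1) = (9*k + 3*(k + 1)**2 + 13)/((k + 2)*(k + 3))
s_(k+1) − s_k = 4/(k**3 + 6*k**2 + 11*k + 6)
(s_(k+1) − s_k) − t_k = 0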